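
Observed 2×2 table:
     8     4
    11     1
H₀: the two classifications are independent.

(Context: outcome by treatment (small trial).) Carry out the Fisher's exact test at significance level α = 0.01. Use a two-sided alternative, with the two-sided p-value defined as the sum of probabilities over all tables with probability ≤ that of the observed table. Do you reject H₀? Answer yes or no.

Margins: r₁=12, r₂=12, c₁=19, c₂=5, n=24
p_obs = C(12,8)·C(12,11)/C(24,19); sum pmf over tables with pmf ≤ p_obs
p-value (two-sided) = 0.31677
At α=0.01: p ≥ α → fail to reject H₀

reject H₀: no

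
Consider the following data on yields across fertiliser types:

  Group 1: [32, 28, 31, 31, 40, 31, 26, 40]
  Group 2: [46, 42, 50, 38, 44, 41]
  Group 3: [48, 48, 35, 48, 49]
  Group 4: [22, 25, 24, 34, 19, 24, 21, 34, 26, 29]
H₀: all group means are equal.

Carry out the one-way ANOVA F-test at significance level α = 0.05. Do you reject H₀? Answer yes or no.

reject H₀: yes

Group means [32.38, 43.50, 45.60, 25.80], grand mean 34.690
SSB = Σnᵢ(x̄ᵢ−x̄)² = 1894.032; SSW = ΣΣ(x−x̄ᵢ)² = 646.175
MSB = 1894.032/3 = 631.3440; MSW = 646.175/25 = 25.8470
F = MSB/MSW = 24.4262
df = (3, 25)
p-value (upper-tail) = 0.00000
At α=0.05: p < α → reject H₀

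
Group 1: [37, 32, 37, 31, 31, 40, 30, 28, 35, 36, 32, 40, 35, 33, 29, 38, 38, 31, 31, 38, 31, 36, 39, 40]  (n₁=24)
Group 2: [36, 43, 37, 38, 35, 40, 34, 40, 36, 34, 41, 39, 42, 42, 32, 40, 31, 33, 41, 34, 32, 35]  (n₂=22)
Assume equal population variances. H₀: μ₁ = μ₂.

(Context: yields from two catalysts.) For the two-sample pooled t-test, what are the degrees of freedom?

df = n₁ + n₂ − 2 = 24 + 22 − 2 = 44

degrees of freedom = 44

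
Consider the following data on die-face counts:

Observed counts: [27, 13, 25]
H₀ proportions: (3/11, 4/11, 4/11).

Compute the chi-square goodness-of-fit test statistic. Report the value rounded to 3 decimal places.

n = 65; E_i = n·p_i = [17.73, 23.64, 23.64]
χ² = (27−17.73)²/17.73 + (13−23.64)²/23.64 + (25−23.64)²/23.64 = 9.7154
df = 2

test statistic = 9.715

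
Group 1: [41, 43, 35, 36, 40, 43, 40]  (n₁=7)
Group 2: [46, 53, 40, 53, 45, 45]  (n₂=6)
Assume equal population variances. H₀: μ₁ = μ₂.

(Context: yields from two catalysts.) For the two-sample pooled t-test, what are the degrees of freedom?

df = n₁ + n₂ − 2 = 7 + 6 − 2 = 11

degrees of freedom = 11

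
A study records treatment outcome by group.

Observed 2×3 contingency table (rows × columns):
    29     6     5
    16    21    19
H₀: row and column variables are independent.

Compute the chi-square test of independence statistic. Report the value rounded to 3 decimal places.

test statistic = 18.091

Row totals [40, 56], col totals [45, 27, 24], n=96
χ² = (29−18.75)²/18.75 + (6−11.25)²/11.25 + (5−10.00)²/10.00 + (16−26.25)²/26.25 + (21−15.75)²/15.75 + (19−14.00)²/14.00 = 18.0914
df = 2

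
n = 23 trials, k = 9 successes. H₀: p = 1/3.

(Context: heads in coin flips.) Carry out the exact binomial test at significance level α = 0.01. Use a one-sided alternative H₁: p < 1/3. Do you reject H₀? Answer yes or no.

reject H₀: no

Exact binomial: n=23, k=9, p₀=1/3=0.3333
P(X≤9) from Σ C(n,i)·p₀^i·(1−p₀)^(n−i)
p-value (one-sided, H₁ less) = 0.79357
At α=0.01: p ≥ α → fail to reject H₀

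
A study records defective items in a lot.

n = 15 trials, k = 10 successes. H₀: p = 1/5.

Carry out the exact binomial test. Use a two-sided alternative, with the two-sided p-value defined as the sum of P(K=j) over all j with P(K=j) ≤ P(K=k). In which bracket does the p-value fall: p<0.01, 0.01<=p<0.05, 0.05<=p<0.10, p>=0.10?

Exact binomial: n=15, k=10, p₀=1/5=0.2000
P(X=j) = C(n,j)·p₀^j·(1−p₀)^(n−j); p = Σ P(X=j) over j with P(X=j) ≤ P(X=10)
p-value (two-sided) = 0.00011
→ bracket: p<0.01

p-value bracket: p<0.01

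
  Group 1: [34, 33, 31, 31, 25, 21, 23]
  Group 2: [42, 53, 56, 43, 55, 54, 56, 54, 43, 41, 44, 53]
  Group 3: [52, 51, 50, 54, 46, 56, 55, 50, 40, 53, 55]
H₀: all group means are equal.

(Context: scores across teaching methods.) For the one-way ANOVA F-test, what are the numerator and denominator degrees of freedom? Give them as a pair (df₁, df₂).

k = 3 groups, N = 30 total
df = (k−1, N−k) = (3−1, 30−3) = (2, 27)

degrees of freedom = [2, 27]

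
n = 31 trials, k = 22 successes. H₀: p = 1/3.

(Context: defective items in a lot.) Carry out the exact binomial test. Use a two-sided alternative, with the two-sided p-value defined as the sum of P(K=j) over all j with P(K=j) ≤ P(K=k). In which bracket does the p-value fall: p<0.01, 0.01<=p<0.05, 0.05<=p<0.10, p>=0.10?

p-value bracket: p<0.01

Exact binomial: n=31, k=22, p₀=1/3=0.3333
P(X=j) = C(n,j)·p₀^j·(1−p₀)^(n−j); p = Σ P(X=j) over j with P(X=j) ≤ P(X=22)
p-value (two-sided) = 0.00002
→ bracket: p<0.01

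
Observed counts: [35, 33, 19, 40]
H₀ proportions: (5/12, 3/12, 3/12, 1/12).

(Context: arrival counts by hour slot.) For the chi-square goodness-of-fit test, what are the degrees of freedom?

df = k − 1 = 4 − 1 = 3

degrees of freedom = 3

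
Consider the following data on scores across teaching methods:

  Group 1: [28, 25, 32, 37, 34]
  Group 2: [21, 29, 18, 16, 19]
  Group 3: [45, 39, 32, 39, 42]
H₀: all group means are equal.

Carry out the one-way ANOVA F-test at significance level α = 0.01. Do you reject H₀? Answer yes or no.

Group means [31.20, 20.60, 39.40], grand mean 30.400
SSB = Σnᵢ(x̄ᵢ−x̄)² = 888.400; SSW = ΣΣ(x−x̄ᵢ)² = 285.200
MSB = 888.400/2 = 444.2000; MSW = 285.200/12 = 23.7667
F = MSB/MSW = 18.6900
df = (2, 12)
p-value (upper-tail) = 0.00021
At α=0.01: p < α → reject H₀

reject H₀: yes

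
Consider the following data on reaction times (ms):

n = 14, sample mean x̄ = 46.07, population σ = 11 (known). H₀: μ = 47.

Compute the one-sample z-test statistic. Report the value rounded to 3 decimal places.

test statistic = -0.316

SE = σ/√n = 11/√14 = 2.9399
z = (x̄−μ₀)/SE = (46.07−47)/2.9399 = -0.3163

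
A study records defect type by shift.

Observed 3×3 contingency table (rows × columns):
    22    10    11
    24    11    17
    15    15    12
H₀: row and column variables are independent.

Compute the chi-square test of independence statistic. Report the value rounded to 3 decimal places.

test statistic = 3.697

Row totals [43, 52, 42], col totals [61, 36, 40], n=137
χ² = (22−19.15)²/19.15 + (10−11.30)²/11.30 + (11−12.55)²/12.55 + (24−23.15)²/23.15 + (11−13.66)²/13.66 + (17−15.18)²/15.18 + (15−18.70)²/18.70 + (15−11.04)²/11.04 + (12−12.26)²/12.26 = 3.6968
df = 4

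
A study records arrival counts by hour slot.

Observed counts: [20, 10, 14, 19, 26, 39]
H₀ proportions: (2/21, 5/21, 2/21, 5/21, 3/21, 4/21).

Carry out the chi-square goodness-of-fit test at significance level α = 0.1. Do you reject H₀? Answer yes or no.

n = 128; E_i = n·p_i = [12.19, 30.48, 12.19, 30.48, 18.29, 24.38]
χ² = (20−12.19)²/12.19 + (10−30.48)²/30.48 + (14−12.19)²/12.19 + (19−30.48)²/30.48 + (26−18.29)²/18.29 + (39−24.38)²/24.38 = 35.3707
df = 5
p-value (upper-tail) = 0.00000
At α=0.1: p < α → reject H₀

reject H₀: yes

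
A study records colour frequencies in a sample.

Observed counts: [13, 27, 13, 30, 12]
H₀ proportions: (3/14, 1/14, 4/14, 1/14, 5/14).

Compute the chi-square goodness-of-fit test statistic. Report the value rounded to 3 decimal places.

n = 95; E_i = n·p_i = [20.36, 6.79, 27.14, 6.79, 33.93]
χ² = (13−20.36)²/20.36 + (27−6.79)²/6.79 + (13−27.14)²/27.14 + (30−6.79)²/6.79 + (12−33.93)²/33.93 = 163.8354
df = 4

test statistic = 163.835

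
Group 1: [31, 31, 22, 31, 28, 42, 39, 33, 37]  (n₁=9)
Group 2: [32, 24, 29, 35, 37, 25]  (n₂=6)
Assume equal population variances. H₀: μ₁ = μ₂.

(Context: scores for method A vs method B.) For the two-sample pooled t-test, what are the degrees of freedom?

degrees of freedom = 13

df = n₁ + n₂ − 2 = 9 + 6 − 2 = 13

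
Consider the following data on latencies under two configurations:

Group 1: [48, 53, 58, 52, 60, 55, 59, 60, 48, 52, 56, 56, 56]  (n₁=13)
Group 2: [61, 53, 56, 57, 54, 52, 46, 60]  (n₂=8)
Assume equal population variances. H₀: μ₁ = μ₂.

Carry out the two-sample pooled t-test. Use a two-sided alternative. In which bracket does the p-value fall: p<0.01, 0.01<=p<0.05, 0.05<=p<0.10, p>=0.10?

x̄₁=54.846, s₁=4.059, n₁=13
x̄₂=54.875, s₂=4.794, n₂=8
s_p² = [12·4.059² + 7·4.794²]/19 = 18.8720
SE = √(s_p²·(1/13+1/8)) = 1.9521
t = (54.846−54.875)/1.9521 = -0.0148
df = 19
p-value (two-sided) = 0.98836
→ bracket: p>=0.10

p-value bracket: p>=0.10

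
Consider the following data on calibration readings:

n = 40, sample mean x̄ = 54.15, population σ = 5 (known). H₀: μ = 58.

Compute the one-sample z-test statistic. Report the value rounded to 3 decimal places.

test statistic = -4.870

SE = σ/√n = 5/√40 = 0.7906
z = (x̄−μ₀)/SE = (54.15−58)/0.7906 = -4.8699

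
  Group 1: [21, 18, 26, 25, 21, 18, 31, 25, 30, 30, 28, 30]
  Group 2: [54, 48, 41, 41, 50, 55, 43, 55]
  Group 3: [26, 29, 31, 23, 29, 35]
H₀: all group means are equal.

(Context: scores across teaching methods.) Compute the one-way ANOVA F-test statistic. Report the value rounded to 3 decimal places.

Group means [25.25, 48.38, 28.83], grand mean 33.192
SSB = Σnᵢ(x̄ᵢ−x̄)² = 2715.080; SSW = ΣΣ(x−x̄ᵢ)² = 594.958
MSB = 2715.080/2 = 1357.5401; MSW = 594.958/23 = 25.8678
F = MSB/MSW = 52.4800
df = (2, 23)

test statistic = 52.480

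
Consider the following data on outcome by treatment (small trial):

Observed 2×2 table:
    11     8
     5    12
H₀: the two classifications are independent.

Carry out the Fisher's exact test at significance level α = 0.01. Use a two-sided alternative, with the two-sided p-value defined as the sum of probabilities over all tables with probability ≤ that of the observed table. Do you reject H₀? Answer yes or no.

Margins: r₁=19, r₂=17, c₁=16, c₂=20, n=36
p_obs = C(19,11)·C(17,5)/C(36,16); sum pmf over tables with pmf ≤ p_obs
p-value (two-sided) = 0.10647
At α=0.01: p ≥ α → fail to reject H₀

reject H₀: no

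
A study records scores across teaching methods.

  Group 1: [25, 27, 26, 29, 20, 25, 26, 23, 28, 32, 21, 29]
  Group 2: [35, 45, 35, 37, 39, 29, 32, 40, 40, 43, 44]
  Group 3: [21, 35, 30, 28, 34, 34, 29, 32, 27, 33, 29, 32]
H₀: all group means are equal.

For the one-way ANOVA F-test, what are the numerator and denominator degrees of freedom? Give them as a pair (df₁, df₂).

k = 3 groups, N = 35 total
df = (k−1, N−k) = (3−1, 35−3) = (2, 32)

degrees of freedom = [2, 32]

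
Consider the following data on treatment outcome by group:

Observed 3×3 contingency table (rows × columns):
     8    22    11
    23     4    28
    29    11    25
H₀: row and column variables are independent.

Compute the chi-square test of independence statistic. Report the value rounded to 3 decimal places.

test statistic = 31.921

Row totals [41, 55, 65], col totals [60, 37, 64], n=161
χ² = (8−15.28)²/15.28 + (22−9.42)²/9.42 + (11−16.30)²/16.30 + (23−20.50)²/20.50 + (4−12.64)²/12.64 + (28−21.86)²/21.86 + (29−24.22)²/24.22 + (11−14.94)²/14.94 + (25−25.84)²/25.84 = 31.9208
df = 4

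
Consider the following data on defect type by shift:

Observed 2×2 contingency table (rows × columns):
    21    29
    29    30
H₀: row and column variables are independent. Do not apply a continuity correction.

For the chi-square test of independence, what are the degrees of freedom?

df = (r−1)(c−1) = (2−1)·(2−1) = 1

degrees of freedom = 1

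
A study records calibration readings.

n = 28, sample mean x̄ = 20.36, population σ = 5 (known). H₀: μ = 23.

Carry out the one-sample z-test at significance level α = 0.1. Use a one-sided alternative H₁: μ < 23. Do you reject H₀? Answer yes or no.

reject H₀: yes

SE = σ/√n = 5/√28 = 0.9449
z = (x̄−μ₀)/SE = (20.36−23)/0.9449 = -2.7939
p-value (one-sided, H₁ less) = 0.00260
At α=0.1: p < α → reject H₀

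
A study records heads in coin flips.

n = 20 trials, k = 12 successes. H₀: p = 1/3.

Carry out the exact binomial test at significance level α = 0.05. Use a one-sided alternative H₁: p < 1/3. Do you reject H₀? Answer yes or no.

Exact binomial: n=20, k=12, p₀=1/3=0.3333
P(X≤12) from Σ C(n,i)·p₀^i·(1−p₀)^(n−i)
p-value (one-sided, H₁ less) = 0.99628
At α=0.05: p ≥ α → fail to reject H₀

reject H₀: no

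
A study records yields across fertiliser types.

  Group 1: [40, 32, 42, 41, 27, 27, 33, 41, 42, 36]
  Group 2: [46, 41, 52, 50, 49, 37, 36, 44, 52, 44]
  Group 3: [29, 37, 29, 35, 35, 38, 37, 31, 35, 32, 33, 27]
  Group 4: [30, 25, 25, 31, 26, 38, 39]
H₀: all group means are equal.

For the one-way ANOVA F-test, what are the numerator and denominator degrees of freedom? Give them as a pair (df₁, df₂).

degrees of freedom = [3, 35]

k = 4 groups, N = 39 total
df = (k−1, N−k) = (4−1, 39−4) = (3, 35)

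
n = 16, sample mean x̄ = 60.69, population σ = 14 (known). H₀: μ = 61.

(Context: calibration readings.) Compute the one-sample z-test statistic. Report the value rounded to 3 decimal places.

test statistic = -0.089

SE = σ/√n = 14/√16 = 3.5000
z = (x̄−μ₀)/SE = (60.69−61)/3.5000 = -0.0886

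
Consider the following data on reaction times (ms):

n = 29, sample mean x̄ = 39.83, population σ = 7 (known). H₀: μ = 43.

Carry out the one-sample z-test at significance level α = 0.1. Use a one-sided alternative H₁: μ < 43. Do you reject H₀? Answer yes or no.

SE = σ/√n = 7/√29 = 1.2999
z = (x̄−μ₀)/SE = (39.83−43)/1.2999 = -2.4387
p-value (one-sided, H₁ less) = 0.00737
At α=0.1: p < α → reject H₀

reject H₀: yes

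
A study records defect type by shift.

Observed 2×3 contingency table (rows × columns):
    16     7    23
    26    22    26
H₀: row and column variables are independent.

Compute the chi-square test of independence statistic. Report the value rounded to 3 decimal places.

test statistic = 4.008

Row totals [46, 74], col totals [42, 29, 49], n=120
χ² = (16−16.10)²/16.10 + (7−11.12)²/11.12 + (23−18.78)²/18.78 + (26−25.90)²/25.90 + (22−17.88)²/17.88 + (26−30.22)²/30.22 = 4.0081
df = 2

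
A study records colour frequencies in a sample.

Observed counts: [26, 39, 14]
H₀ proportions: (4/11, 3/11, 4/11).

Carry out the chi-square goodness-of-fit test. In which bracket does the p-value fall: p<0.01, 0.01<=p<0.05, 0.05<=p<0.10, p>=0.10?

p-value bracket: p<0.01

n = 79; E_i = n·p_i = [28.73, 21.55, 28.73]
χ² = (26−28.73)²/28.73 + (39−21.55)²/21.55 + (14−28.73)²/28.73 = 21.9494
df = 2
p-value (upper-tail) = 0.00002
→ bracket: p<0.01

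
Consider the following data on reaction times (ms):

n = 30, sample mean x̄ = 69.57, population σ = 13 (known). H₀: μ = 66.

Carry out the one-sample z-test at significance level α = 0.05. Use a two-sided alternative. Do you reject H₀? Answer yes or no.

SE = σ/√n = 13/√30 = 2.3735
z = (x̄−μ₀)/SE = (69.57−66)/2.3735 = 1.5041
p-value (two-sided) = 0.13255
At α=0.05: p ≥ α → fail to reject H₀

reject H₀: no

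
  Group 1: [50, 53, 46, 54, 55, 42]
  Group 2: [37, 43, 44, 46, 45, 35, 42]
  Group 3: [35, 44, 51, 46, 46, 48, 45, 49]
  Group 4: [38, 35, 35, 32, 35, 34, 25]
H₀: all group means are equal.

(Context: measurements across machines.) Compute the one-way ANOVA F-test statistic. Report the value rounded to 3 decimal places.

test statistic = 15.929

Group means [50.00, 41.71, 45.50, 33.43], grand mean 42.500
SSB = Σnᵢ(x̄ᵢ−x̄)² = 989.857; SSW = ΣΣ(x−x̄ᵢ)² = 497.143
MSB = 989.857/3 = 329.9524; MSW = 497.143/24 = 20.7143
F = MSB/MSW = 15.9287
df = (3, 24)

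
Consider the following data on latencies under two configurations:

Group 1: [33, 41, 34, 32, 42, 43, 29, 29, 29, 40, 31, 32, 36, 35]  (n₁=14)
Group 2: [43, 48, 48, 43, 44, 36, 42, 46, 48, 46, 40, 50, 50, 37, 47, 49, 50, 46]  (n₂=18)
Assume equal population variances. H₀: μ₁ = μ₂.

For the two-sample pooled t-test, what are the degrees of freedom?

df = n₁ + n₂ − 2 = 14 + 18 − 2 = 30

degrees of freedom = 30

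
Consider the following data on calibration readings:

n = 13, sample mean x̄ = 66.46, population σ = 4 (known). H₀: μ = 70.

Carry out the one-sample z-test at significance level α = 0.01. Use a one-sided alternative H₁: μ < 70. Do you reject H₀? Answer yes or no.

reject H₀: yes

SE = σ/√n = 4/√13 = 1.1094
z = (x̄−μ₀)/SE = (66.46−70)/1.1094 = -3.1909
p-value (one-sided, H₁ less) = 0.00071
At α=0.01: p < α → reject H₀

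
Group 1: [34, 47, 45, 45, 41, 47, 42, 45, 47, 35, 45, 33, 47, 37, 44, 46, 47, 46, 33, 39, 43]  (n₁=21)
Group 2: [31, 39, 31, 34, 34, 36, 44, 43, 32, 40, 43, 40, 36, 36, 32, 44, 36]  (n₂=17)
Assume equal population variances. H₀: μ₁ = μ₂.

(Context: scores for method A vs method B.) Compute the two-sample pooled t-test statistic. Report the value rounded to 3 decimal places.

x̄₁=42.286, s₁=5.031, n₁=21
x̄₂=37.118, s₂=4.581, n₂=17
s_p² = [20·5.031² + 16·4.581²]/36 = 23.3903
SE = √(s_p²·(1/21+1/17)) = 1.5779
t = (42.286−37.118)/1.5779 = 3.2753
df = 36

test statistic = 3.275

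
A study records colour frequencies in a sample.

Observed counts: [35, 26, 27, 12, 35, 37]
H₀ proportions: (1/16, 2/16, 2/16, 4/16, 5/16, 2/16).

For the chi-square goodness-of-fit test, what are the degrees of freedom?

df = k − 1 = 6 − 1 = 5

degrees of freedom = 5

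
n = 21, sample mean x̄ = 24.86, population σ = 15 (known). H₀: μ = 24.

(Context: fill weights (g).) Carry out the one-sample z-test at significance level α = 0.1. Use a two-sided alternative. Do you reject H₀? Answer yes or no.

SE = σ/√n = 15/√21 = 3.2733
z = (x̄−μ₀)/SE = (24.86−24)/3.2733 = 0.2627
p-value (two-sided) = 0.79276
At α=0.1: p ≥ α → fail to reject H₀

reject H₀: no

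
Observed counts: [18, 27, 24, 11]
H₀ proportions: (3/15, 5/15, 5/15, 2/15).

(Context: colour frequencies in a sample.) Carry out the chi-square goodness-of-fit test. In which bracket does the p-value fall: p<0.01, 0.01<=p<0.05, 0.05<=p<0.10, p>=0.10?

p-value bracket: p>=0.10

n = 80; E_i = n·p_i = [16.00, 26.67, 26.67, 10.67]
χ² = (18−16.00)²/16.00 + (27−26.67)²/26.67 + (24−26.67)²/26.67 + (11−10.67)²/10.67 = 0.5312
df = 3
p-value (upper-tail) = 0.91197
→ bracket: p>=0.10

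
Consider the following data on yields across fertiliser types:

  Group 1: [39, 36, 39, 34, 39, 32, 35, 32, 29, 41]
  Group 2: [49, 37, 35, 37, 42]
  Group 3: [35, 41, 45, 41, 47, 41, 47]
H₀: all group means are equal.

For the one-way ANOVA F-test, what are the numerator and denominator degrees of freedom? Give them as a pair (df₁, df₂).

k = 3 groups, N = 22 total
df = (k−1, N−k) = (3−1, 22−3) = (2, 19)

degrees of freedom = [2, 19]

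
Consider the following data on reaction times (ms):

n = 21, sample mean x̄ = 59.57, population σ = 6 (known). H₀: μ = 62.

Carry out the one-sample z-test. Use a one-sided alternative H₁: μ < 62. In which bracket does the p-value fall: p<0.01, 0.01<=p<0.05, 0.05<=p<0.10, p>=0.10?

SE = σ/√n = 6/√21 = 1.3093
z = (x̄−μ₀)/SE = (59.57−62)/1.3093 = -1.8559
p-value (one-sided, H₁ less) = 0.03173
→ bracket: 0.01<=p<0.05

p-value bracket: 0.01<=p<0.05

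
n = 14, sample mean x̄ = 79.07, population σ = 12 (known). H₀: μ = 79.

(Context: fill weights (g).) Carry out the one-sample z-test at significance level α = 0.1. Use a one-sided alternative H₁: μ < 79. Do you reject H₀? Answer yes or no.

SE = σ/√n = 12/√14 = 3.2071
z = (x̄−μ₀)/SE = (79.07−79)/3.2071 = 0.0218
p-value (one-sided, H₁ less) = 0.50871
At α=0.1: p ≥ α → fail to reject H₀

reject H₀: no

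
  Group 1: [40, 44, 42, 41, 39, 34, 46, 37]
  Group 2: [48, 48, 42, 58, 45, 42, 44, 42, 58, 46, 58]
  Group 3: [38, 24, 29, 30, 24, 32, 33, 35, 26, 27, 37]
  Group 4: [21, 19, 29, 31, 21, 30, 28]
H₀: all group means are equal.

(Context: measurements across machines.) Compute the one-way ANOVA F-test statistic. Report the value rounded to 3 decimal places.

Group means [40.38, 48.27, 30.45, 25.57], grand mean 36.973
SSB = Σnᵢ(x̄ᵢ−x̄)² = 2874.475; SSW = ΣΣ(x−x̄ᵢ)² = 936.498
MSB = 2874.475/3 = 958.1582; MSW = 936.498/33 = 28.3787
F = MSB/MSW = 33.7632
df = (3, 33)

test statistic = 33.763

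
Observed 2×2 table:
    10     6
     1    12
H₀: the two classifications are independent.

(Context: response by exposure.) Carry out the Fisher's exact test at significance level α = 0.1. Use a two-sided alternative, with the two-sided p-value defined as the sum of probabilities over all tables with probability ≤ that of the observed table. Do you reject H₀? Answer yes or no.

reject H₀: yes

Margins: r₁=16, r₂=13, c₁=11, c₂=18, n=29
p_obs = C(16,10)·C(13,1)/C(29,11); sum pmf over tables with pmf ≤ p_obs
p-value (two-sided) = 0.00575
At α=0.1: p < α → reject H₀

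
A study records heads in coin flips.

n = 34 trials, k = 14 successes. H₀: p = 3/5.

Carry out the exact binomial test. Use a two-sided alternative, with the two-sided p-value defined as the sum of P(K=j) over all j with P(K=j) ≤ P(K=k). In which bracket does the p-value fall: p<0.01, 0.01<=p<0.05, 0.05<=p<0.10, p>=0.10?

p-value bracket: 0.01<=p<0.05

Exact binomial: n=34, k=14, p₀=3/5=0.6000
P(X=j) = C(n,j)·p₀^j·(1−p₀)^(n−j); p = Σ P(X=j) over j with P(X=j) ≤ P(X=14)
p-value (two-sided) = 0.03423
→ bracket: 0.01<=p<0.05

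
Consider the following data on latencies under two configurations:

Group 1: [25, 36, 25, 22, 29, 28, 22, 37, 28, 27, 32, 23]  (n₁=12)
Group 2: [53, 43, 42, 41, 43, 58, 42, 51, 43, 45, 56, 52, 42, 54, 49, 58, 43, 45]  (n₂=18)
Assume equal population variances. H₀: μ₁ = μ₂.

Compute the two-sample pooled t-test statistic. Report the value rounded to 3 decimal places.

test statistic = -9.425

x̄₁=27.833, s₁=5.024, n₁=12
x̄₂=47.778, s₂=6.064, n₂=18
s_p² = [11·5.024² + 17·6.064²]/28 = 32.2421
SE = √(s_p²·(1/12+1/18)) = 2.1161
t = (27.833−47.778)/2.1161 = -9.4249
df = 28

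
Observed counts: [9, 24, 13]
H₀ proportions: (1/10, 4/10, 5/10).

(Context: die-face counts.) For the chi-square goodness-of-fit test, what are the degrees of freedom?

df = k − 1 = 3 − 1 = 2

degrees of freedom = 2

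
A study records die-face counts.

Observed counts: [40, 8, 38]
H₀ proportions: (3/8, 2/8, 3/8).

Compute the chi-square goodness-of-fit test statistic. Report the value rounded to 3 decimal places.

n = 86; E_i = n·p_i = [32.25, 21.50, 32.25]
χ² = (40−32.25)²/32.25 + (8−21.50)²/21.50 + (38−32.25)²/32.25 = 11.3643
df = 2

test statistic = 11.364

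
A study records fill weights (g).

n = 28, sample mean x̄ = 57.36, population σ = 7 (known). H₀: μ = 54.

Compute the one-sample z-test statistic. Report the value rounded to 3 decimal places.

test statistic = 2.540

SE = σ/√n = 7/√28 = 1.3229
z = (x̄−μ₀)/SE = (57.36−54)/1.3229 = 2.5399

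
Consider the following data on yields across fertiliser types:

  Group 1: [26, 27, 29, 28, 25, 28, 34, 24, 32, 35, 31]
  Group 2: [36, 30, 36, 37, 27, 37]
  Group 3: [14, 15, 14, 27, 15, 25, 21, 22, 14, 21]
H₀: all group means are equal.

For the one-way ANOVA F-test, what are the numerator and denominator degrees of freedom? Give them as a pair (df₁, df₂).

k = 3 groups, N = 27 total
df = (k−1, N−k) = (3−1, 27−3) = (2, 24)

degrees of freedom = [2, 24]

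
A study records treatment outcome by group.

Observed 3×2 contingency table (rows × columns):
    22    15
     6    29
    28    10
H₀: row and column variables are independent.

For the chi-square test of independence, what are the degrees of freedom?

df = (r−1)(c−1) = (3−1)·(2−1) = 2

degrees of freedom = 2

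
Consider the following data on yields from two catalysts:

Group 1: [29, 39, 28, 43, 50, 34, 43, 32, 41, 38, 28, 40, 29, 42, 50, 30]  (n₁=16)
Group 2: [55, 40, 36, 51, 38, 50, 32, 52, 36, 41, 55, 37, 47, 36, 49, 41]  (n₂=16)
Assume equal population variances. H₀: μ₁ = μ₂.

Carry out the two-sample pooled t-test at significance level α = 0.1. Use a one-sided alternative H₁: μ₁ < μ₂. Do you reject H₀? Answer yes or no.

reject H₀: yes

x̄₁=37.250, s₁=7.470, n₁=16
x̄₂=43.500, s₂=7.642, n₂=16
s_p² = [15·7.470² + 15·7.642²]/30 = 57.1000
SE = √(s_p²·(1/16+1/16)) = 2.6716
t = (37.250−43.500)/2.6716 = -2.3394
df = 30
p-value (one-sided, H₁ less) = 0.01308
At α=0.1: p < α → reject H₀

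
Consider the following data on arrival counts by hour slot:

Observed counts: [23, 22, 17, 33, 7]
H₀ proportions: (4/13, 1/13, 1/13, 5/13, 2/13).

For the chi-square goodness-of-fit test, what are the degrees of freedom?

df = k − 1 = 5 − 1 = 4

degrees of freedom = 4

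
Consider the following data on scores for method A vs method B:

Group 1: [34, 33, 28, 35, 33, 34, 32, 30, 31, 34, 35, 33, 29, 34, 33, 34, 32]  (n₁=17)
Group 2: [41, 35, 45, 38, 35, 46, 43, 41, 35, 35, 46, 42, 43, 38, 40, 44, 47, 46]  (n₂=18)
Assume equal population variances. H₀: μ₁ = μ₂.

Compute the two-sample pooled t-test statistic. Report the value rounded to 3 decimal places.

test statistic = -7.487

x̄₁=32.588, s₁=2.033, n₁=17
x̄₂=41.111, s₂=4.255, n₂=18
s_p² = [16·2.033² + 17·4.255²]/33 = 11.3302
SE = √(s_p²·(1/17+1/18)) = 1.1384
t = (32.588−41.111)/1.1384 = -7.4868
df = 33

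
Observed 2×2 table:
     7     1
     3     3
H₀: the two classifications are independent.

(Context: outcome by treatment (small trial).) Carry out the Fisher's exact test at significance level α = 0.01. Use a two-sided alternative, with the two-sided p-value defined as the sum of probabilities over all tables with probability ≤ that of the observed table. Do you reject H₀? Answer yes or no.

reject H₀: no

Margins: r₁=8, r₂=6, c₁=10, c₂=4, n=14
p_obs = C(8,7)·C(6,3)/C(14,10); sum pmf over tables with pmf ≤ p_obs
p-value (two-sided) = 0.24476
At α=0.01: p ≥ α → fail to reject H₀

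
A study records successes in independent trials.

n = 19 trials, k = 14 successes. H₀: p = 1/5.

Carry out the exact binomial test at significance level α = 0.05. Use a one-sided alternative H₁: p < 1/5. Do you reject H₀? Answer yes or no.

reject H₀: no

Exact binomial: n=19, k=14, p₀=1/5=0.2000
P(X≤14) from Σ C(n,i)·p₀^i·(1−p₀)^(n−i)
p-value (one-sided, H₁ less) = 1.00000
At α=0.05: p ≥ α → fail to reject H₀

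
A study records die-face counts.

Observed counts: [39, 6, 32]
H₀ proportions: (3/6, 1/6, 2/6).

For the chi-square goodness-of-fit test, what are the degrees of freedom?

degrees of freedom = 2

df = k − 1 = 3 − 1 = 2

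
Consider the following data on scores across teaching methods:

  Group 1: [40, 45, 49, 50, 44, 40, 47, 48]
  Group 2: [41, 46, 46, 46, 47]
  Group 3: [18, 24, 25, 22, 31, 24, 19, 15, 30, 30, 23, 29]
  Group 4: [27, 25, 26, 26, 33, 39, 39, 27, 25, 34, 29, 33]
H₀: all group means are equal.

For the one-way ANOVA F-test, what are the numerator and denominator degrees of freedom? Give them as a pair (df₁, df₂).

degrees of freedom = [3, 33]

k = 4 groups, N = 37 total
df = (k−1, N−k) = (4−1, 37−4) = (3, 33)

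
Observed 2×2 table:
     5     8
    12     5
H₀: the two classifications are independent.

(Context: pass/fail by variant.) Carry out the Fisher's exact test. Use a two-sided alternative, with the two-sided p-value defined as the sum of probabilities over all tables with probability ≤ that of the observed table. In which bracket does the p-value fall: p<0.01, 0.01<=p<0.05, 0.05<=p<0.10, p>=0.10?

p-value bracket: p>=0.10

Margins: r₁=13, r₂=17, c₁=17, c₂=13, n=30
p_obs = C(13,5)·C(17,12)/C(30,17); sum pmf over tables with pmf ≤ p_obs
p-value (two-sided) = 0.13762
→ bracket: p>=0.10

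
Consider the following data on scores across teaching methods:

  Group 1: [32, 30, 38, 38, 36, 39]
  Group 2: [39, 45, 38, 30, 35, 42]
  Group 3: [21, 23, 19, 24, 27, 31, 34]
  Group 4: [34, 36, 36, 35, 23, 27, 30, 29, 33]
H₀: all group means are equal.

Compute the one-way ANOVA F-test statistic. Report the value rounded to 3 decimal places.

test statistic = 8.693

Group means [35.50, 38.17, 25.57, 31.44], grand mean 32.286
SSB = Σnᵢ(x̄ᵢ−x̄)² = 591.444; SSW = ΣΣ(x−x̄ᵢ)² = 544.270
MSB = 591.444/3 = 197.1481; MSW = 544.270/24 = 22.6779
F = MSB/MSW = 8.6934
df = (3, 24)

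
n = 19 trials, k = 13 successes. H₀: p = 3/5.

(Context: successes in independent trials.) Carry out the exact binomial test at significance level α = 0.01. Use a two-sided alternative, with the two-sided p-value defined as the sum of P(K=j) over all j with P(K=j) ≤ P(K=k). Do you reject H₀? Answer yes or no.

Exact binomial: n=19, k=13, p₀=3/5=0.6000
P(X=j) = C(n,j)·p₀^j·(1−p₀)^(n−j); p = Σ P(X=j) over j with P(X=j) ≤ P(X=13)
p-value (two-sided) = 0.49416
At α=0.01: p ≥ α → fail to reject H₀

reject H₀: no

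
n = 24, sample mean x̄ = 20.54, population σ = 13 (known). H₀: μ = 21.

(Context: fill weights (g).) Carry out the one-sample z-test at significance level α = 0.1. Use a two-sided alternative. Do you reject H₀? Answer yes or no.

SE = σ/√n = 13/√24 = 2.6536
z = (x̄−μ₀)/SE = (20.54−21)/2.6536 = -0.1733
p-value (two-sided) = 0.86238
At α=0.1: p ≥ α → fail to reject H₀

reject H₀: no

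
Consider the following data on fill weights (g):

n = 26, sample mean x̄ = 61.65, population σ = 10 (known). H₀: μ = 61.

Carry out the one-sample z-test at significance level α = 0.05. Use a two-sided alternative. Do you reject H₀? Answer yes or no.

SE = σ/√n = 10/√26 = 1.9612
z = (x̄−μ₀)/SE = (61.65−61)/1.9612 = 0.3314
p-value (two-sided) = 0.74031
At α=0.05: p ≥ α → fail to reject H₀

reject H₀: no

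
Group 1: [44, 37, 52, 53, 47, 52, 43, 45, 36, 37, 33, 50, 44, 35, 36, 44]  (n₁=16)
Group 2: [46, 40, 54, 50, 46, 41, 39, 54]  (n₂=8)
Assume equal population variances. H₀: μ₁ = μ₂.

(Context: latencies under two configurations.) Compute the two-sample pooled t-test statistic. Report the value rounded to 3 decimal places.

test statistic = -1.160

x̄₁=43.000, s₁=6.673, n₁=16
x̄₂=46.250, s₂=6.018, n₂=8
s_p² = [15·6.673² + 7·6.018²]/22 = 41.8864
SE = √(s_p²·(1/16+1/8)) = 2.8024
t = (43.000−46.250)/2.8024 = -1.1597
df = 22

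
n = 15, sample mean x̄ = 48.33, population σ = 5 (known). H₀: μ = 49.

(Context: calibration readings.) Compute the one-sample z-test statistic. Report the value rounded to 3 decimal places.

SE = σ/√n = 5/√15 = 1.2910
z = (x̄−μ₀)/SE = (48.33−49)/1.2910 = -0.5190

test statistic = -0.519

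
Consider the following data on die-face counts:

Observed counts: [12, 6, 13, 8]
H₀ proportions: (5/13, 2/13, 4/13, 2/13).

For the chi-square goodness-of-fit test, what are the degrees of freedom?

degrees of freedom = 3

df = k − 1 = 4 − 1 = 3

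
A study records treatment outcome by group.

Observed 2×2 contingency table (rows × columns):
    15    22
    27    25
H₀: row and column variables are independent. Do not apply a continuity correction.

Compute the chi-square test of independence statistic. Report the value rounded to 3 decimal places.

Row totals [37, 52], col totals [42, 47], n=89
χ² = (15−17.46)²/17.46 + (22−19.54)²/19.54 + (27−24.54)²/24.54 + (25−27.46)²/27.46 = 1.1239
df = 1

test statistic = 1.124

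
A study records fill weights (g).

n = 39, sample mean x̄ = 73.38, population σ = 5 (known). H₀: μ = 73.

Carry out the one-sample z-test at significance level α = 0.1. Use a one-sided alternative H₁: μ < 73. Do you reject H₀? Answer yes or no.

SE = σ/√n = 5/√39 = 0.8006
z = (x̄−μ₀)/SE = (73.38−73)/0.8006 = 0.4746
p-value (one-sided, H₁ less) = 0.68247
At α=0.1: p ≥ α → fail to reject H₀

reject H₀: no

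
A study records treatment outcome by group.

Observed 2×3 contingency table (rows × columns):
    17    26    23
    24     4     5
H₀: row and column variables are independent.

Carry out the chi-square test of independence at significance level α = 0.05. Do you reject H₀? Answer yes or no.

Row totals [66, 33], col totals [41, 30, 28], n=99
χ² = (17−27.33)²/27.33 + (26−20.00)²/20.00 + (23−18.67)²/18.67 + (24−13.67)²/13.67 + (4−10.00)²/10.00 + (5−9.33)²/9.33 = 20.1374
df = 2
p-value (upper-tail) = 0.00004
At α=0.05: p < α → reject H₀

reject H₀: yes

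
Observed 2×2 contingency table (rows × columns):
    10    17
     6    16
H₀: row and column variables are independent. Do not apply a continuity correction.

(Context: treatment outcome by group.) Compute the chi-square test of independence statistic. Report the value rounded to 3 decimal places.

Row totals [27, 22], col totals [16, 33], n=49
χ² = (10−8.82)²/8.82 + (17−18.18)²/18.18 + (6−7.18)²/7.18 + (16−14.82)²/14.82 = 0.5256
df = 1

test statistic = 0.526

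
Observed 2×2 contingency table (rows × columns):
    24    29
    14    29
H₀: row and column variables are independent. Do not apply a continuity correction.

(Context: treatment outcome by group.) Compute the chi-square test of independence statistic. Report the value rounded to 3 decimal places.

test statistic = 1.607

Row totals [53, 43], col totals [38, 58], n=96
χ² = (24−20.98)²/20.98 + (29−32.02)²/32.02 + (14−17.02)²/17.02 + (29−25.98)²/25.98 = 1.6074
df = 1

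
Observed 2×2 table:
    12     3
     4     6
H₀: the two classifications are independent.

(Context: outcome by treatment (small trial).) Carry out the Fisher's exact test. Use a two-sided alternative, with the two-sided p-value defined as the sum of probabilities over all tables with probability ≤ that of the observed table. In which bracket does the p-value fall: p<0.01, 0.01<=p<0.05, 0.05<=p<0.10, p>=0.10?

p-value bracket: 0.05<=p<0.10

Margins: r₁=15, r₂=10, c₁=16, c₂=9, n=25
p_obs = C(15,12)·C(10,4)/C(25,16); sum pmf over tables with pmf ≤ p_obs
p-value (two-sided) = 0.08722
→ bracket: 0.05<=p<0.10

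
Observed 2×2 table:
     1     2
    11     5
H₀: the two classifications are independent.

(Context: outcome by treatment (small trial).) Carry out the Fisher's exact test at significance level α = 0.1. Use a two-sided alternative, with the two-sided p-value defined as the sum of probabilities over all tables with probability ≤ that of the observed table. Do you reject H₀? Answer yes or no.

reject H₀: no

Margins: r₁=3, r₂=16, c₁=12, c₂=7, n=19
p_obs = C(3,1)·C(16,11)/C(19,12); sum pmf over tables with pmf ≤ p_obs
p-value (two-sided) = 0.52322
At α=0.1: p ≥ α → fail to reject H₀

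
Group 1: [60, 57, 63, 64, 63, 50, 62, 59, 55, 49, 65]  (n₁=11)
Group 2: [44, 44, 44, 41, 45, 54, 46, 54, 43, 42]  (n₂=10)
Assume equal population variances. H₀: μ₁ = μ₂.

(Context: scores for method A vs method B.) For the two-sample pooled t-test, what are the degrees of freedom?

degrees of freedom = 19

df = n₁ + n₂ − 2 = 11 + 10 − 2 = 19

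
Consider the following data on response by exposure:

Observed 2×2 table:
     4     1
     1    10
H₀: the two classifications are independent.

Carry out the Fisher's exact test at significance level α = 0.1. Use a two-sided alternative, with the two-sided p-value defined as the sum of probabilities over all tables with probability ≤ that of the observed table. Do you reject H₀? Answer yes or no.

Margins: r₁=5, r₂=11, c₁=5, c₂=11, n=16
p_obs = C(5,4)·C(11,1)/C(16,5); sum pmf over tables with pmf ≤ p_obs
p-value (two-sided) = 0.01282
At α=0.1: p < α → reject H₀

reject H₀: yes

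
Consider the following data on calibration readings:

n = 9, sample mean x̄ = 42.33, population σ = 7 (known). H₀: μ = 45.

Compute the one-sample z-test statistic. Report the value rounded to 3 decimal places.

test statistic = -1.144

SE = σ/√n = 7/√9 = 2.3333
z = (x̄−μ₀)/SE = (42.33−45)/2.3333 = -1.1443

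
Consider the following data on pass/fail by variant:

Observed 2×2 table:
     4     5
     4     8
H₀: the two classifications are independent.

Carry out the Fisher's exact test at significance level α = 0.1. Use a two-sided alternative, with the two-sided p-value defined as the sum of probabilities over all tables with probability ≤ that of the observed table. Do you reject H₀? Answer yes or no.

Margins: r₁=9, r₂=12, c₁=8, c₂=13, n=21
p_obs = C(9,4)·C(12,4)/C(21,8); sum pmf over tables with pmf ≤ p_obs
p-value (two-sided) = 0.67307
At α=0.1: p ≥ α → fail to reject H₀

reject H₀: no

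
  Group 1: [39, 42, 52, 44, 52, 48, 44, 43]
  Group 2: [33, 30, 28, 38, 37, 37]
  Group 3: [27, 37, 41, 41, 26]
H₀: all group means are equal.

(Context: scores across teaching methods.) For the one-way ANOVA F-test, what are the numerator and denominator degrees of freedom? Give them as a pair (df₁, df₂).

degrees of freedom = [2, 16]

k = 3 groups, N = 19 total
df = (k−1, N−k) = (3−1, 19−3) = (2, 16)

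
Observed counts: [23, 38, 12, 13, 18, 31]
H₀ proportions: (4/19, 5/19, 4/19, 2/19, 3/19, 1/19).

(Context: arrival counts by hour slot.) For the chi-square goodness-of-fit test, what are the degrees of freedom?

df = k − 1 = 6 − 1 = 5

degrees of freedom = 5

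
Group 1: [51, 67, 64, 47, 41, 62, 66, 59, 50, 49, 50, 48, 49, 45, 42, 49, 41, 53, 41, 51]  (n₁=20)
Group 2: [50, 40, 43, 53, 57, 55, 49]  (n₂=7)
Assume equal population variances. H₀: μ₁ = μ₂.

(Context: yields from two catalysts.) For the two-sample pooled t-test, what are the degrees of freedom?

degrees of freedom = 25

df = n₁ + n₂ − 2 = 20 + 7 − 2 = 25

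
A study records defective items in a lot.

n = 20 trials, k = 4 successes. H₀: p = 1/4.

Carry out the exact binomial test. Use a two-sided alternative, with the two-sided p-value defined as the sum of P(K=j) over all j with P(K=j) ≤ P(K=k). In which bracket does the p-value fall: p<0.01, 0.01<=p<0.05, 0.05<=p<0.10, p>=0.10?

p-value bracket: p>=0.10

Exact binomial: n=20, k=4, p₀=1/4=0.2500
P(X=j) = C(n,j)·p₀^j·(1−p₀)^(n−j); p = Σ P(X=j) over j with P(X=j) ≤ P(X=4)
p-value (two-sided) = 0.79767
→ bracket: p>=0.10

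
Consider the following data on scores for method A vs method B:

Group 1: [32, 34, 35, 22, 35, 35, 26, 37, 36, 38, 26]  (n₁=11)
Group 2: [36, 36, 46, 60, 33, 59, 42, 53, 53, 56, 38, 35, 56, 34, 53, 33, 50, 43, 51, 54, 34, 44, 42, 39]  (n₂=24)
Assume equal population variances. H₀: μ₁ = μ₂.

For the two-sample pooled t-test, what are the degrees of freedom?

degrees of freedom = 33

df = n₁ + n₂ − 2 = 11 + 24 − 2 = 33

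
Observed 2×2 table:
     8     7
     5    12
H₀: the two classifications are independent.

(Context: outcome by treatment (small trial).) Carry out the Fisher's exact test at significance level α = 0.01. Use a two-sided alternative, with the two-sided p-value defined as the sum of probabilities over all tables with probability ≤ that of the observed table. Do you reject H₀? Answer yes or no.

reject H₀: no

Margins: r₁=15, r₂=17, c₁=13, c₂=19, n=32
p_obs = C(15,8)·C(17,5)/C(32,13); sum pmf over tables with pmf ≤ p_obs
p-value (two-sided) = 0.28037
At α=0.01: p ≥ α → fail to reject H₀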